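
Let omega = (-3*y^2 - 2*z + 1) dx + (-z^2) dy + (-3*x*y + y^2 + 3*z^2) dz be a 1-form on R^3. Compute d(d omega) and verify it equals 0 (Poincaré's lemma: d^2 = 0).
d(d omega) = 0

Step 1: d omega = sum_{i<j} (∂f_j/∂x_i - ∂f_i/∂x_j) dx_i ∧ dx_j:
  coeff of dx ∧ dy: 6*y
  coeff of dx ∧ dz: 2 - 3*y
  coeff of dy ∧ dz: -3*x + 2*y + 2*z
Step 2: Apply d again to each 2-form coefficient. The only possible 3-form in R^3 is dx ∧ dy ∧ dz, with coefficient
  ∂(coeff of dy∧dz)/∂x - ∂(coeff of dx∧dz)/∂y + ∂(coeff of dx∧dy)/∂z
  = ∂/∂x (-3*x + 2*y + 2*z) - ∂/∂y (2 - 3*y) + ∂/∂z (6*y).
Each of these terms simplifies to sums of mixed partials that cancel in pairs. The result is 0 (by equality of mixed partials for smooth functions — Schwarz / Clairaut).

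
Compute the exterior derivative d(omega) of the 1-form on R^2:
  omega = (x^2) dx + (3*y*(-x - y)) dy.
d(omega) = (-3*y) dx ∧ dy

For a 1-form omega = sum_i f_i dx_i, the exterior derivative is
  d(omega) = sum_{i < j} (∂f_j/∂x_i - ∂f_i/∂x_j) dx_i ∧ dx_j.
  coefficient of dx ∧ dy: ∂f_2/∂x - ∂f_1/∂y = ∂(3*y*(-x - y))/∂x - ∂(x^2)/∂y = -3*y
Assembling: d(omega) = (-3*y) dx ∧ dy.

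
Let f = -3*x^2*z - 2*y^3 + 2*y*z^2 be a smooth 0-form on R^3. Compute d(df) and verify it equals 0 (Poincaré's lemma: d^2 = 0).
d(df) = 0

Step 1: df = sum_i (∂f/∂x_i) dx_i = (-6*x*z) dx + (-6*y^2 + 2*z^2) dy + (-3*x^2 + 4*y*z) dz.
Step 2: Apply d again. Using the 1-form formula, the coefficient of dx ∧ dy in d(df) is ∂^2 f/∂x ∂y - ∂^2 f/∂y ∂x = (0) - (0) = 0 (equality of mixed partials for smooth f).
Similarly for dx ∧ dz and dy ∧ dz — all coefficients vanish. So d(df) = 0.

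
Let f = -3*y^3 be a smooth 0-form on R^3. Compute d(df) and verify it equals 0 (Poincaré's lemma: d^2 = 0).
d(df) = 0

Step 1: df = sum_i (∂f/∂x_i) dx_i = (0) dx + (-9*y^2) dy + (0) dz.
Step 2: Apply d again. Using the 1-form formula, the coefficient of dx ∧ dy in d(df) is ∂^2 f/∂x ∂y - ∂^2 f/∂y ∂x = (0) - (0) = 0 (equality of mixed partials for smooth f).
Similarly for dx ∧ dz and dy ∧ dz — all coefficients vanish. So d(df) = 0.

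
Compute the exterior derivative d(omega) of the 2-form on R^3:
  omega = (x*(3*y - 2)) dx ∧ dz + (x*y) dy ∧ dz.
d(omega) = (-3*x + y) dx ∧ dy ∧ dz

For a 2-form omega = sum_{i<j} g_{ij} dx_i ∧ dx_j, the exterior derivative is
  d(omega) = sum_{i<j} d(g_{ij}) ∧ dx_i ∧ dx_j = sum_{i<j, k} (∂g_{ij}/∂x_k) dx_k ∧ dx_i ∧ dx_j.
Expand each term, using dx_k ∧ dx_i ∧ dx_j = sgn(permutation) dx_{(a)} ∧ dx_{(b)} ∧ dx_{(c)} with (a < b < c) sorted:
  d(x*(3*y - 2)) includes (∂/∂y)(x*(3*y - 2)) dy = (3*x) dy, which multiplied by dx ∧ dz gives (-3*x) dx ∧ dy ∧ dz
  d(x*y) includes (∂/∂x)(x*y) dx = (y) dx, which multiplied by dy ∧ dz gives (y) dx ∧ dy ∧ dz
Collecting like 3-forms: d(omega) = (-3*x + y) dx ∧ dy ∧ dz.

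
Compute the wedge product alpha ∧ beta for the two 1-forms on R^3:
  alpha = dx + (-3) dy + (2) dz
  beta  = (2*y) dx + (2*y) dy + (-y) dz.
alpha ∧ beta = (8*y) dx ∧ dy + (-5*y) dx ∧ dz + (-y) dy ∧ dz

Distribute the wedge, using dx_i ∧ dx_j = -dx_j ∧ dx_i and dx_i ∧ dx_i = 0. For each pair (i, j) with i < j, the coefficient of dx_i ∧ dx_j in alpha ∧ beta is (alpha_i * beta_j - alpha_j * beta_i). Collecting: alpha ∧ beta = (8*y) dx ∧ dy + (-5*y) dx ∧ dz + (-y) dy ∧ dz.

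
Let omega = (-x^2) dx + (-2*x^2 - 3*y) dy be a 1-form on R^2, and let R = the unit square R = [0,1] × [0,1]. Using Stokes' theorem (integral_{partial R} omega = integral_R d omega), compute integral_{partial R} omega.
integral_(partial R) omega = -2

Stokes: integral_partial_R omega = integral_R d omega with d omega = (∂Q/∂x - ∂P/∂y) dx ∧ dy.
  ∂Q/∂x = -4*x
  ∂P/∂y = 0
  integrand = ∂Q/∂x - ∂P/∂y = -4*x.
Integrating over R: integral_0^1 integral_0^1 (-4*x) dx dy = -2.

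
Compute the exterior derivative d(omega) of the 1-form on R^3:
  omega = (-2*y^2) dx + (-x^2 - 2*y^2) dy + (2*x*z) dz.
d(omega) = (-2*x + 4*y) dx ∧ dy + (2*z) dx ∧ dz

For a 1-form omega = sum_i f_i dx_i, the exterior derivative is
  d(omega) = sum_{i < j} (∂f_j/∂x_i - ∂f_i/∂x_j) dx_i ∧ dx_j.
  coefficient of dx ∧ dy: ∂f_2/∂x - ∂f_1/∂y = ∂(-x^2 - 2*y^2)/∂x - ∂(-2*y^2)/∂y = -2*x + 4*y
  coefficient of dx ∧ dz: ∂f_3/∂x - ∂f_1/∂z = ∂(2*x*z)/∂x - ∂(-2*y^2)/∂z = 2*z
Assembling: d(omega) = (-2*x + 4*y) dx ∧ dy + (2*z) dx ∧ dz.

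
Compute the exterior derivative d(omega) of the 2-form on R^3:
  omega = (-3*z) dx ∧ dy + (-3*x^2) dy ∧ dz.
d(omega) = (-6*x - 3) dx ∧ dy ∧ dz

For a 2-form omega = sum_{i<j} g_{ij} dx_i ∧ dx_j, the exterior derivative is
  d(omega) = sum_{i<j} d(g_{ij}) ∧ dx_i ∧ dx_j = sum_{i<j, k} (∂g_{ij}/∂x_k) dx_k ∧ dx_i ∧ dx_j.
Expand each term, using dx_k ∧ dx_i ∧ dx_j = sgn(permutation) dx_{(a)} ∧ dx_{(b)} ∧ dx_{(c)} with (a < b < c) sorted:
  d(-3*z) includes (∂/∂z)(-3*z) dz = (-3) dz, which multiplied by dx ∧ dy gives (-3) dx ∧ dy ∧ dz
  d(-3*x^2) includes (∂/∂x)(-3*x^2) dx = (-6*x) dx, which multiplied by dy ∧ dz gives (-6*x) dx ∧ dy ∧ dz
Collecting like 3-forms: d(omega) = (-6*x - 3) dx ∧ dy ∧ dz.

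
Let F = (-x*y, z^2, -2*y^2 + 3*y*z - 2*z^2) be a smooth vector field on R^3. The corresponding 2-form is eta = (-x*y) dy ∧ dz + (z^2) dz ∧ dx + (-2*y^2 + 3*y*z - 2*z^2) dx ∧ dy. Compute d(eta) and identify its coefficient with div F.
d(eta) = (2*y - 4*z) dx ∧ dy ∧ dz; div F = 2*y - 4*z

For a 2-form in R^3 of the form above, applying d gives a 3-form with coefficient ∂P/∂x + ∂Q/∂y + ∂R/∂z:
  ∂P/∂x = -y
  ∂Q/∂y = 0
  ∂R/∂z = 3*y - 4*z
Sum = 2*y - 4*z, which is exactly div F.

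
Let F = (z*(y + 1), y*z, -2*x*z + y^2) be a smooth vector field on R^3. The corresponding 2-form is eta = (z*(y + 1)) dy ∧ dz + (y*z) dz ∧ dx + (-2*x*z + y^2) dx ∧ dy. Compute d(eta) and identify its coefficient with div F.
d(eta) = (-2*x + z) dx ∧ dy ∧ dz; div F = -2*x + z

For a 2-form in R^3 of the form above, applying d gives a 3-form with coefficient ∂P/∂x + ∂Q/∂y + ∂R/∂z:
  ∂P/∂x = 0
  ∂Q/∂y = z
  ∂R/∂z = -2*x
Sum = -2*x + z, which is exactly div F.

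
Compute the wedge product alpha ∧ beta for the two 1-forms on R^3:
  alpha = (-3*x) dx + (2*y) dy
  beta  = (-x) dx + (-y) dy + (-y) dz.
alpha ∧ beta = (5*x*y) dx ∧ dy + (3*x*y) dx ∧ dz + (-2*y^2) dy ∧ dz

Distribute the wedge, using dx_i ∧ dx_j = -dx_j ∧ dx_i and dx_i ∧ dx_i = 0. For each pair (i, j) with i < j, the coefficient of dx_i ∧ dx_j in alpha ∧ beta is (alpha_i * beta_j - alpha_j * beta_i). Collecting: alpha ∧ beta = (5*x*y) dx ∧ dy + (3*x*y) dx ∧ dz + (-2*y^2) dy ∧ dz.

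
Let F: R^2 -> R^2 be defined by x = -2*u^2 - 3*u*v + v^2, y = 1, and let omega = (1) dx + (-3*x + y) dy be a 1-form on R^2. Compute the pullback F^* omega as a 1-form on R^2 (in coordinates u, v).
F^* omega = (-4*u - 3*v) du + (-3*u + 2*v) dv

Using F^*(f dg) = (f ∘ F) d(g ∘ F), substitute each coordinate x_i by F_i(u, v) in f_i, and replace dx_i by d F_i = (∂F_i/∂u) du + (∂F_i/∂v) dv.
  For the x component: f_1(F) = 1; d F_1 = (-4*u - 3*v) du + (-3*u + 2*v) dv
  For the y component: f_2(F) = 6*u^2 + 9*u*v - 3*v^2 + 1; d F_2 = (0) du + (0) dv
Combining and collecting du, dv coefficients:
  coeff of du: -4*u - 3*v
  coeff of dv: -3*u + 2*v
F^* omega = (-4*u - 3*v) du + (-3*u + 2*v) dv.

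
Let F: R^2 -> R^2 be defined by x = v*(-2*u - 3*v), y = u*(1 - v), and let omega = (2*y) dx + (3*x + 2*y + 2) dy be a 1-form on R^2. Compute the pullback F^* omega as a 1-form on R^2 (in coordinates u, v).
F^* omega = (12*u*v^2 - 14*u*v + 2*u + 9*v^3 - 9*v^2 - 2*v + 2) du + (u*(12*u*v - 6*u + 21*v^2 - 12*v - 2)) dv

Using F^*(f dg) = (f ∘ F) d(g ∘ F), substitute each coordinate x_i by F_i(u, v) in f_i, and replace dx_i by d F_i = (∂F_i/∂u) du + (∂F_i/∂v) dv.
  For the x component: f_1(F) = 2*u*(1 - v); d F_1 = (-2*v) du + (-2*u - 6*v) dv
  For the y component: f_2(F) = -8*u*v + 2*u - 9*v^2 + 2; d F_2 = (1 - v) du + (-u) dv
Combining and collecting du, dv coefficients:
  coeff of du: 12*u*v^2 - 14*u*v + 2*u + 9*v^3 - 9*v^2 - 2*v + 2
  coeff of dv: u*(12*u*v - 6*u + 21*v^2 - 12*v - 2)
F^* omega = (12*u*v^2 - 14*u*v + 2*u + 9*v^3 - 9*v^2 - 2*v + 2) du + (u*(12*u*v - 6*u + 21*v^2 - 12*v - 2)) dv.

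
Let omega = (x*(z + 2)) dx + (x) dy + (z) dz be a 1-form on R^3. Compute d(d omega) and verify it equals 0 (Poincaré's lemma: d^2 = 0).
d(d omega) = 0

Step 1: d omega = sum_{i<j} (∂f_j/∂x_i - ∂f_i/∂x_j) dx_i ∧ dx_j:
  coeff of dx ∧ dy: 1
  coeff of dx ∧ dz: -x
  coeff of dy ∧ dz: 0
Step 2: Apply d again to each 2-form coefficient. The only possible 3-form in R^3 is dx ∧ dy ∧ dz, with coefficient
  ∂(coeff of dy∧dz)/∂x - ∂(coeff of dx∧dz)/∂y + ∂(coeff of dx∧dy)/∂z
  = ∂/∂x (0) - ∂/∂y (-x) + ∂/∂z (1).
Each of these terms simplifies to sums of mixed partials that cancel in pairs. The result is 0 (by equality of mixed partials for smooth functions — Schwarz / Clairaut).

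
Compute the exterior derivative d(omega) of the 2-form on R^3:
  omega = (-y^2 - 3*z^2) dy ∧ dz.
d(omega) = 0

For a 2-form omega = sum_{i<j} g_{ij} dx_i ∧ dx_j, the exterior derivative is
  d(omega) = sum_{i<j} d(g_{ij}) ∧ dx_i ∧ dx_j = sum_{i<j, k} (∂g_{ij}/∂x_k) dx_k ∧ dx_i ∧ dx_j.
Expand each term, using dx_k ∧ dx_i ∧ dx_j = sgn(permutation) dx_{(a)} ∧ dx_{(b)} ∧ dx_{(c)} with (a < b < c) sorted:

Collecting like 3-forms: d(omega) = 0.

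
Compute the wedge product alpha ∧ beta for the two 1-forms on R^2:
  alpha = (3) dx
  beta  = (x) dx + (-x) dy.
alpha ∧ beta = (-3*x) dx ∧ dy

Distribute the wedge, using dx_i ∧ dx_j = -dx_j ∧ dx_i and dx_i ∧ dx_i = 0. For each pair (i, j) with i < j, the coefficient of dx_i ∧ dx_j in alpha ∧ beta is (alpha_i * beta_j - alpha_j * beta_i). Collecting: alpha ∧ beta = (-3*x) dx ∧ dy.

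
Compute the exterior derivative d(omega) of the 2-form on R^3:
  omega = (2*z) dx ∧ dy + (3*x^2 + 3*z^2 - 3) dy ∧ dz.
d(omega) = (6*x + 2) dx ∧ dy ∧ dz

For a 2-form omega = sum_{i<j} g_{ij} dx_i ∧ dx_j, the exterior derivative is
  d(omega) = sum_{i<j} d(g_{ij}) ∧ dx_i ∧ dx_j = sum_{i<j, k} (∂g_{ij}/∂x_k) dx_k ∧ dx_i ∧ dx_j.
Expand each term, using dx_k ∧ dx_i ∧ dx_j = sgn(permutation) dx_{(a)} ∧ dx_{(b)} ∧ dx_{(c)} with (a < b < c) sorted:
  d(2*z) includes (∂/∂z)(2*z) dz = (2) dz, which multiplied by dx ∧ dy gives (2) dx ∧ dy ∧ dz
  d(3*x^2 + 3*z^2 - 3) includes (∂/∂x)(3*x^2 + 3*z^2 - 3) dx = (6*x) dx, which multiplied by dy ∧ dz gives (6*x) dx ∧ dy ∧ dz
Collecting like 3-forms: d(omega) = (6*x + 2) dx ∧ dy ∧ dz.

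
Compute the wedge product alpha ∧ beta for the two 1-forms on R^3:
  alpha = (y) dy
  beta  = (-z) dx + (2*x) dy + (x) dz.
alpha ∧ beta = (y*z) dx ∧ dy + (x*y) dy ∧ dz

Distribute the wedge, using dx_i ∧ dx_j = -dx_j ∧ dx_i and dx_i ∧ dx_i = 0. For each pair (i, j) with i < j, the coefficient of dx_i ∧ dx_j in alpha ∧ beta is (alpha_i * beta_j - alpha_j * beta_i). Collecting: alpha ∧ beta = (y*z) dx ∧ dy + (x*y) dy ∧ dz.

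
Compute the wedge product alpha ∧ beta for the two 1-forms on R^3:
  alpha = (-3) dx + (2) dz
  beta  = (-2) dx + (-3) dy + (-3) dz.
alpha ∧ beta = (9) dx ∧ dy + (13) dx ∧ dz + (6) dy ∧ dz

Distribute the wedge, using dx_i ∧ dx_j = -dx_j ∧ dx_i and dx_i ∧ dx_i = 0. For each pair (i, j) with i < j, the coefficient of dx_i ∧ dx_j in alpha ∧ beta is (alpha_i * beta_j - alpha_j * beta_i). Collecting: alpha ∧ beta = (9) dx ∧ dy + (13) dx ∧ dz + (6) dy ∧ dz.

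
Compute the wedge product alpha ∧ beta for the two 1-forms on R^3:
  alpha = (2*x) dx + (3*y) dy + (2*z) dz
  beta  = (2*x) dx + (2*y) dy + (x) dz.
alpha ∧ beta = (-2*x*y) dx ∧ dy + (2*x*(x - 2*z)) dx ∧ dz + (y*(3*x - 4*z)) dy ∧ dz

Distribute the wedge, using dx_i ∧ dx_j = -dx_j ∧ dx_i and dx_i ∧ dx_i = 0. For each pair (i, j) with i < j, the coefficient of dx_i ∧ dx_j in alpha ∧ beta is (alpha_i * beta_j - alpha_j * beta_i). Collecting: alpha ∧ beta = (-2*x*y) dx ∧ dy + (2*x*(x - 2*z)) dx ∧ dz + (y*(3*x - 4*z)) dy ∧ dz.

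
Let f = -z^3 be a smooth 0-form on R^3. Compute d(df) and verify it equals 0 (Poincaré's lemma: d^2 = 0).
d(df) = 0

Step 1: df = sum_i (∂f/∂x_i) dx_i = (0) dx + (0) dy + (-3*z^2) dz.
Step 2: Apply d again. Using the 1-form formula, the coefficient of dx ∧ dy in d(df) is ∂^2 f/∂x ∂y - ∂^2 f/∂y ∂x = (0) - (0) = 0 (equality of mixed partials for smooth f).
Similarly for dx ∧ dz and dy ∧ dz — all coefficients vanish. So d(df) = 0.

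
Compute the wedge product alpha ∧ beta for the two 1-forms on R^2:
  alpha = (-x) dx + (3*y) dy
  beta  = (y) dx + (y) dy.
alpha ∧ beta = (-y*(x + 3*y)) dx ∧ dy

Distribute the wedge, using dx_i ∧ dx_j = -dx_j ∧ dx_i and dx_i ∧ dx_i = 0. For each pair (i, j) with i < j, the coefficient of dx_i ∧ dx_j in alpha ∧ beta is (alpha_i * beta_j - alpha_j * beta_i). Collecting: alpha ∧ beta = (-y*(x + 3*y)) dx ∧ dy.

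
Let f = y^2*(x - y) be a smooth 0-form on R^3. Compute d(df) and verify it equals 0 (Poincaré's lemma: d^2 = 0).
d(df) = 0

Step 1: df = sum_i (∂f/∂x_i) dx_i = (y^2) dx + (y*(2*x - 3*y)) dy + (0) dz.
Step 2: Apply d again. Using the 1-form formula, the coefficient of dx ∧ dy in d(df) is ∂^2 f/∂x ∂y - ∂^2 f/∂y ∂x = (2*y) - (2*y) = 0 (equality of mixed partials for smooth f).
Similarly for dx ∧ dz and dy ∧ dz — all coefficients vanish. So d(df) = 0.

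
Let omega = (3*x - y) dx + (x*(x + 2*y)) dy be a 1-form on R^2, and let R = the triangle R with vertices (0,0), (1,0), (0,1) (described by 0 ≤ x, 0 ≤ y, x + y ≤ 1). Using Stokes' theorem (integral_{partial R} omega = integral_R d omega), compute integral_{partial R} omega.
integral_(partial R) omega = 7/6

Stokes: integral_partial_R omega = integral_R d omega with d omega = (∂Q/∂x - ∂P/∂y) dx ∧ dy.
  ∂Q/∂x = 2*x + 2*y
  ∂P/∂y = -1
  integrand = ∂Q/∂x - ∂P/∂y = 2*x + 2*y + 1.
Integrating over R: integral_0^1 integral_0^{1-x} (2*x + 2*y + 1) dy dx = 7/6.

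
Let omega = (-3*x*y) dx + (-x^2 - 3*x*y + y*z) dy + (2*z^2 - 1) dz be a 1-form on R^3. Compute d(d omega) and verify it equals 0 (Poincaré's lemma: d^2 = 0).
d(d omega) = 0

Step 1: d omega = sum_{i<j} (∂f_j/∂x_i - ∂f_i/∂x_j) dx_i ∧ dx_j:
  coeff of dx ∧ dy: x - 3*y
  coeff of dx ∧ dz: 0
  coeff of dy ∧ dz: -y
Step 2: Apply d again to each 2-form coefficient. The only possible 3-form in R^3 is dx ∧ dy ∧ dz, with coefficient
  ∂(coeff of dy∧dz)/∂x - ∂(coeff of dx∧dz)/∂y + ∂(coeff of dx∧dy)/∂z
  = ∂/∂x (-y) - ∂/∂y (0) + ∂/∂z (x - 3*y).
Each of these terms simplifies to sums of mixed partials that cancel in pairs. The result is 0 (by equality of mixed partials for smooth functions — Schwarz / Clairaut).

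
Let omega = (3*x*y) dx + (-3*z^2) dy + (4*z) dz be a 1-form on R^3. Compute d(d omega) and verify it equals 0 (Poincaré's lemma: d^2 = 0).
d(d omega) = 0

Step 1: d omega = sum_{i<j} (∂f_j/∂x_i - ∂f_i/∂x_j) dx_i ∧ dx_j:
  coeff of dx ∧ dy: -3*x
  coeff of dx ∧ dz: 0
  coeff of dy ∧ dz: 6*z
Step 2: Apply d again to each 2-form coefficient. The only possible 3-form in R^3 is dx ∧ dy ∧ dz, with coefficient
  ∂(coeff of dy∧dz)/∂x - ∂(coeff of dx∧dz)/∂y + ∂(coeff of dx∧dy)/∂z
  = ∂/∂x (6*z) - ∂/∂y (0) + ∂/∂z (-3*x).
Each of these terms simplifies to sums of mixed partials that cancel in pairs. The result is 0 (by equality of mixed partials for smooth functions — Schwarz / Clairaut).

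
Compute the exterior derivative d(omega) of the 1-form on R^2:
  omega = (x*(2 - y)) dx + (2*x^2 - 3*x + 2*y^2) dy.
d(omega) = (5*x - 3) dx ∧ dy

For a 1-form omega = sum_i f_i dx_i, the exterior derivative is
  d(omega) = sum_{i < j} (∂f_j/∂x_i - ∂f_i/∂x_j) dx_i ∧ dx_j.
  coefficient of dx ∧ dy: ∂f_2/∂x - ∂f_1/∂y = ∂(2*x^2 - 3*x + 2*y^2)/∂x - ∂(x*(2 - y))/∂y = 5*x - 3
Assembling: d(omega) = (5*x - 3) dx ∧ dy.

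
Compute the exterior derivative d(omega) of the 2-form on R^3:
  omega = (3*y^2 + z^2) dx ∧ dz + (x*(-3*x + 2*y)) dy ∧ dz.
d(omega) = (-6*x - 4*y) dx ∧ dy ∧ dz

For a 2-form omega = sum_{i<j} g_{ij} dx_i ∧ dx_j, the exterior derivative is
  d(omega) = sum_{i<j} d(g_{ij}) ∧ dx_i ∧ dx_j = sum_{i<j, k} (∂g_{ij}/∂x_k) dx_k ∧ dx_i ∧ dx_j.
Expand each term, using dx_k ∧ dx_i ∧ dx_j = sgn(permutation) dx_{(a)} ∧ dx_{(b)} ∧ dx_{(c)} with (a < b < c) sorted:
  d(3*y^2 + z^2) includes (∂/∂y)(3*y^2 + z^2) dy = (6*y) dy, which multiplied by dx ∧ dz gives (-6*y) dx ∧ dy ∧ dz
  d(x*(-3*x + 2*y)) includes (∂/∂x)(x*(-3*x + 2*y)) dx = (-6*x + 2*y) dx, which multiplied by dy ∧ dz gives (-6*x + 2*y) dx ∧ dy ∧ dz
Collecting like 3-forms: d(omega) = (-6*x - 4*y) dx ∧ dy ∧ dz.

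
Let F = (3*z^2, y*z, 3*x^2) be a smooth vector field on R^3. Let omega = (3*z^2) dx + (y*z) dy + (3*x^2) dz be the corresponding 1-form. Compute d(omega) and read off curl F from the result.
d(omega) = (-y) dy ∧ dz + (-6*x + 6*z) dz ∧ dx + (0) dx ∧ dy; curl F = (-y, -6*x + 6*z, 0)

d omega = sum_{i<j} (∂f_j/∂x_i - ∂f_i/∂x_j) dx_i ∧ dx_j. Under the identification (dy ∧ dz, dz ∧ dx, dx ∧ dy) ↔ (e_x, e_y, e_z), the coefficients are exactly the components of curl F. Compute:
  ∂R/∂y - ∂Q/∂z = (0) - (y) = -y
  ∂P/∂z - ∂R/∂x = (6*z) - (6*x) = -6*x + 6*z
  ∂Q/∂x - ∂P/∂y = (0) - (0) = 0.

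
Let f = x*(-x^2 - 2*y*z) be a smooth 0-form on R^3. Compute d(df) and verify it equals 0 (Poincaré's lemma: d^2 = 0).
d(df) = 0

Step 1: df = sum_i (∂f/∂x_i) dx_i = (-3*x^2 - 2*y*z) dx + (-2*x*z) dy + (-2*x*y) dz.
Step 2: Apply d again. Using the 1-form formula, the coefficient of dx ∧ dy in d(df) is ∂^2 f/∂x ∂y - ∂^2 f/∂y ∂x = (-2*z) - (-2*z) = 0 (equality of mixed partials for smooth f).
Similarly for dx ∧ dz and dy ∧ dz — all coefficients vanish. So d(df) = 0.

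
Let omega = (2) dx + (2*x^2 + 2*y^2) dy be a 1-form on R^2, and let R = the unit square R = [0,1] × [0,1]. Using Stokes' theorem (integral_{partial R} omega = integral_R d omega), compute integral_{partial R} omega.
integral_(partial R) omega = 2

Stokes: integral_partial_R omega = integral_R d omega with d omega = (∂Q/∂x - ∂P/∂y) dx ∧ dy.
  ∂Q/∂x = 4*x
  ∂P/∂y = 0
  integrand = ∂Q/∂x - ∂P/∂y = 4*x.
Integrating over R: integral_0^1 integral_0^1 (4*x) dx dy = 2.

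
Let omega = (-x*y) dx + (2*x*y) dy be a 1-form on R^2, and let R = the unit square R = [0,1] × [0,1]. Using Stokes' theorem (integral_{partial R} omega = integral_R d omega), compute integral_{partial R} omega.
integral_(partial R) omega = 3/2

Stokes: integral_partial_R omega = integral_R d omega with d omega = (∂Q/∂x - ∂P/∂y) dx ∧ dy.
  ∂Q/∂x = 2*y
  ∂P/∂y = -x
  integrand = ∂Q/∂x - ∂P/∂y = x + 2*y.
Integrating over R: integral_0^1 integral_0^1 (x + 2*y) dx dy = 3/2.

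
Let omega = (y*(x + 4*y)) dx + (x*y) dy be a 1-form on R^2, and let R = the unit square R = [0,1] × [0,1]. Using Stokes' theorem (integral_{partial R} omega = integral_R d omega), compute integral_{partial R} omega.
integral_(partial R) omega = -4

Stokes: integral_partial_R omega = integral_R d omega with d omega = (∂Q/∂x - ∂P/∂y) dx ∧ dy.
  ∂Q/∂x = y
  ∂P/∂y = x + 8*y
  integrand = ∂Q/∂x - ∂P/∂y = -x - 7*y.
Integrating over R: integral_0^1 integral_0^1 (-x - 7*y) dx dy = -4.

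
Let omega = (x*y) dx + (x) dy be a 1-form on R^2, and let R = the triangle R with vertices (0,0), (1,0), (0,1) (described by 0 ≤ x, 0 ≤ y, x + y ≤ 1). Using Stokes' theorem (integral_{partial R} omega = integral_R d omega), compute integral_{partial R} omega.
integral_(partial R) omega = 1/3

Stokes: integral_partial_R omega = integral_R d omega with d omega = (∂Q/∂x - ∂P/∂y) dx ∧ dy.
  ∂Q/∂x = 1
  ∂P/∂y = x
  integrand = ∂Q/∂x - ∂P/∂y = 1 - x.
Integrating over R: integral_0^1 integral_0^{1-x} (1 - x) dy dx = 1/3.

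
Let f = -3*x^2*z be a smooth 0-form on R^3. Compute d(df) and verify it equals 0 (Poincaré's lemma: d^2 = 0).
d(df) = 0

Step 1: df = sum_i (∂f/∂x_i) dx_i = (-6*x*z) dx + (0) dy + (-3*x^2) dz.
Step 2: Apply d again. Using the 1-form formula, the coefficient of dx ∧ dy in d(df) is ∂^2 f/∂x ∂y - ∂^2 f/∂y ∂x = (0) - (0) = 0 (equality of mixed partials for smooth f).
Similarly for dx ∧ dz and dy ∧ dz — all coefficients vanish. So d(df) = 0.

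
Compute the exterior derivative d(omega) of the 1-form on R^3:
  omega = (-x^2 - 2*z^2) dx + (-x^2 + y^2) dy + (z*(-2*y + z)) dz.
d(omega) = (-2*x) dx ∧ dy + (4*z) dx ∧ dz + (-2*z) dy ∧ dz

For a 1-form omega = sum_i f_i dx_i, the exterior derivative is
  d(omega) = sum_{i < j} (∂f_j/∂x_i - ∂f_i/∂x_j) dx_i ∧ dx_j.
  coefficient of dx ∧ dy: ∂f_2/∂x - ∂f_1/∂y = ∂(-x^2 + y^2)/∂x - ∂(-x^2 - 2*z^2)/∂y = -2*x
  coefficient of dx ∧ dz: ∂f_3/∂x - ∂f_1/∂z = ∂(z*(-2*y + z))/∂x - ∂(-x^2 - 2*z^2)/∂z = 4*z
  coefficient of dy ∧ dz: ∂f_3/∂y - ∂f_2/∂z = ∂(z*(-2*y + z))/∂y - ∂(-x^2 + y^2)/∂z = -2*z
Assembling: d(omega) = (-2*x) dx ∧ dy + (4*z) dx ∧ dz + (-2*z) dy ∧ dz.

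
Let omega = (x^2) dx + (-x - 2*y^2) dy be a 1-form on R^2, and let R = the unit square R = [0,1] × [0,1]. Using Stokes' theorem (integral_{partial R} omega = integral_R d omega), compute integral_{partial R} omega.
integral_(partial R) omega = -1

Stokes: integral_partial_R omega = integral_R d omega with d omega = (∂Q/∂x - ∂P/∂y) dx ∧ dy.
  ∂Q/∂x = -1
  ∂P/∂y = 0
  integrand = ∂Q/∂x - ∂P/∂y = -1.
Integrating over R: integral_0^1 integral_0^1 (-1) dx dy = -1.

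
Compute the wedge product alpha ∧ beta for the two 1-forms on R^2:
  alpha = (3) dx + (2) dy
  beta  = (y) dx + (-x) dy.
alpha ∧ beta = (-3*x - 2*y) dx ∧ dy

Distribute the wedge, using dx_i ∧ dx_j = -dx_j ∧ dx_i and dx_i ∧ dx_i = 0. For each pair (i, j) with i < j, the coefficient of dx_i ∧ dx_j in alpha ∧ beta is (alpha_i * beta_j - alpha_j * beta_i). Collecting: alpha ∧ beta = (-3*x - 2*y) dx ∧ dy.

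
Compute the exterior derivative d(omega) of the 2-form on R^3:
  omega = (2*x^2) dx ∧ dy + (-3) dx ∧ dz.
d(omega) = 0

For a 2-form omega = sum_{i<j} g_{ij} dx_i ∧ dx_j, the exterior derivative is
  d(omega) = sum_{i<j} d(g_{ij}) ∧ dx_i ∧ dx_j = sum_{i<j, k} (∂g_{ij}/∂x_k) dx_k ∧ dx_i ∧ dx_j.
Expand each term, using dx_k ∧ dx_i ∧ dx_j = sgn(permutation) dx_{(a)} ∧ dx_{(b)} ∧ dx_{(c)} with (a < b < c) sorted:

Collecting like 3-forms: d(omega) = 0.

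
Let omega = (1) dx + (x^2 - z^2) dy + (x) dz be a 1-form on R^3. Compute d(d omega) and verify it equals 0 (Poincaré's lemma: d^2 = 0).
d(d omega) = 0

Step 1: d omega = sum_{i<j} (∂f_j/∂x_i - ∂f_i/∂x_j) dx_i ∧ dx_j:
  coeff of dx ∧ dy: 2*x
  coeff of dx ∧ dz: 1
  coeff of dy ∧ dz: 2*z
Step 2: Apply d again to each 2-form coefficient. The only possible 3-form in R^3 is dx ∧ dy ∧ dz, with coefficient
  ∂(coeff of dy∧dz)/∂x - ∂(coeff of dx∧dz)/∂y + ∂(coeff of dx∧dy)/∂z
  = ∂/∂x (2*z) - ∂/∂y (1) + ∂/∂z (2*x).
Each of these terms simplifies to sums of mixed partials that cancel in pairs. The result is 0 (by equality of mixed partials for smooth functions — Schwarz / Clairaut).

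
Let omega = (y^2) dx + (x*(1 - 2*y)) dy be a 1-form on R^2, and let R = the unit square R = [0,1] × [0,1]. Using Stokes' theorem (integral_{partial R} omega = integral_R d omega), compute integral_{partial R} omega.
integral_(partial R) omega = -1

Stokes: integral_partial_R omega = integral_R d omega with d omega = (∂Q/∂x - ∂P/∂y) dx ∧ dy.
  ∂Q/∂x = 1 - 2*y
  ∂P/∂y = 2*y
  integrand = ∂Q/∂x - ∂P/∂y = 1 - 4*y.
Integrating over R: integral_0^1 integral_0^1 (1 - 4*y) dx dy = -1.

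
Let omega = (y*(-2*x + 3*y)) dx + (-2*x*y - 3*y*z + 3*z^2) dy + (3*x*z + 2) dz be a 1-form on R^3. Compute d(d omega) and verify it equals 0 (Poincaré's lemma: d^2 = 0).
d(d omega) = 0

Step 1: d omega = sum_{i<j} (∂f_j/∂x_i - ∂f_i/∂x_j) dx_i ∧ dx_j:
  coeff of dx ∧ dy: 2*x - 8*y
  coeff of dx ∧ dz: 3*z
  coeff of dy ∧ dz: 3*y - 6*z
Step 2: Apply d again to each 2-form coefficient. The only possible 3-form in R^3 is dx ∧ dy ∧ dz, with coefficient
  ∂(coeff of dy∧dz)/∂x - ∂(coeff of dx∧dz)/∂y + ∂(coeff of dx∧dy)/∂z
  = ∂/∂x (3*y - 6*z) - ∂/∂y (3*z) + ∂/∂z (2*x - 8*y).
Each of these terms simplifies to sums of mixed partials that cancel in pairs. The result is 0 (by equality of mixed partials for smooth functions — Schwarz / Clairaut).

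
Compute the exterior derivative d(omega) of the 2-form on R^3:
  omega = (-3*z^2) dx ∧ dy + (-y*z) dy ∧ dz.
d(omega) = (-6*z) dx ∧ dy ∧ dz

For a 2-form omega = sum_{i<j} g_{ij} dx_i ∧ dx_j, the exterior derivative is
  d(omega) = sum_{i<j} d(g_{ij}) ∧ dx_i ∧ dx_j = sum_{i<j, k} (∂g_{ij}/∂x_k) dx_k ∧ dx_i ∧ dx_j.
Expand each term, using dx_k ∧ dx_i ∧ dx_j = sgn(permutation) dx_{(a)} ∧ dx_{(b)} ∧ dx_{(c)} with (a < b < c) sorted:
  d(-3*z^2) includes (∂/∂z)(-3*z^2) dz = (-6*z) dz, which multiplied by dx ∧ dy gives (-6*z) dx ∧ dy ∧ dz
Collecting like 3-forms: d(omega) = (-6*z) dx ∧ dy ∧ dz.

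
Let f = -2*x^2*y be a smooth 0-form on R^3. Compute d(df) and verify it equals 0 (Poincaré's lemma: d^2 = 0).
d(df) = 0

Step 1: df = sum_i (∂f/∂x_i) dx_i = (-4*x*y) dx + (-2*x^2) dy + (0) dz.
Step 2: Apply d again. Using the 1-form formula, the coefficient of dx ∧ dy in d(df) is ∂^2 f/∂x ∂y - ∂^2 f/∂y ∂x = (-4*x) - (-4*x) = 0 (equality of mixed partials for smooth f).
Similarly for dx ∧ dz and dy ∧ dz — all coefficients vanish. So d(df) = 0.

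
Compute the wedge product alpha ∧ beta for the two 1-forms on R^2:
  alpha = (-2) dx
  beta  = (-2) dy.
alpha ∧ beta = (4) dx ∧ dy

Distribute the wedge, using dx_i ∧ dx_j = -dx_j ∧ dx_i and dx_i ∧ dx_i = 0. For each pair (i, j) with i < j, the coefficient of dx_i ∧ dx_j in alpha ∧ beta is (alpha_i * beta_j - alpha_j * beta_i). Collecting: alpha ∧ beta = (4) dx ∧ dy.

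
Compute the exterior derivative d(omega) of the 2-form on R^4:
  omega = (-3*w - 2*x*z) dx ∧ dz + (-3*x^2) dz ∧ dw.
d(omega) = (-6*x - 3) dx ∧ dz ∧ dw

For a 2-form omega = sum_{i<j} g_{ij} dx_i ∧ dx_j, the exterior derivative is
  d(omega) = sum_{i<j} d(g_{ij}) ∧ dx_i ∧ dx_j = sum_{i<j, k} (∂g_{ij}/∂x_k) dx_k ∧ dx_i ∧ dx_j.
Expand each term, using dx_k ∧ dx_i ∧ dx_j = sgn(permutation) dx_{(a)} ∧ dx_{(b)} ∧ dx_{(c)} with (a < b < c) sorted:
  d(-3*w - 2*x*z) includes (∂/∂w)(-3*w - 2*x*z) dw = (-3) dw, which multiplied by dx ∧ dz gives (-3) dx ∧ dz ∧ dw
  d(-3*x^2) includes (∂/∂x)(-3*x^2) dx = (-6*x) dx, which multiplied by dz ∧ dw gives (-6*x) dx ∧ dz ∧ dw
Collecting like 3-forms: d(omega) = (-6*x - 3) dx ∧ dz ∧ dw.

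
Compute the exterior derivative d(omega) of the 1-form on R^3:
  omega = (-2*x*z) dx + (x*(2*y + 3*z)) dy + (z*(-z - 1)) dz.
d(omega) = (2*y + 3*z) dx ∧ dy + (2*x) dx ∧ dz + (-3*x) dy ∧ dz

For a 1-form omega = sum_i f_i dx_i, the exterior derivative is
  d(omega) = sum_{i < j} (∂f_j/∂x_i - ∂f_i/∂x_j) dx_i ∧ dx_j.
  coefficient of dx ∧ dy: ∂f_2/∂x - ∂f_1/∂y = ∂(x*(2*y + 3*z))/∂x - ∂(-2*x*z)/∂y = 2*y + 3*z
  coefficient of dx ∧ dz: ∂f_3/∂x - ∂f_1/∂z = ∂(z*(-z - 1))/∂x - ∂(-2*x*z)/∂z = 2*x
  coefficient of dy ∧ dz: ∂f_3/∂y - ∂f_2/∂z = ∂(z*(-z - 1))/∂y - ∂(x*(2*y + 3*z))/∂z = -3*x
Assembling: d(omega) = (2*y + 3*z) dx ∧ dy + (2*x) dx ∧ dz + (-3*x) dy ∧ dz.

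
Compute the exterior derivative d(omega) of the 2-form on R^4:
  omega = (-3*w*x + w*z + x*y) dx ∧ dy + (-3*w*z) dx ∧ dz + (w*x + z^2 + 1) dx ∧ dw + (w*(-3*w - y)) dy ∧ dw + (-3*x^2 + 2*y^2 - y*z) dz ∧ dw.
d(omega) = (w) dx ∧ dy ∧ dz + (-3*x + z) dx ∧ dy ∧ dw + (-6*x - 5*z) dx ∧ dz ∧ dw + (4*y - z) dy ∧ dz ∧ dw

For a 2-form omega = sum_{i<j} g_{ij} dx_i ∧ dx_j, the exterior derivative is
  d(omega) = sum_{i<j} d(g_{ij}) ∧ dx_i ∧ dx_j = sum_{i<j, k} (∂g_{ij}/∂x_k) dx_k ∧ dx_i ∧ dx_j.
Expand each term, using dx_k ∧ dx_i ∧ dx_j = sgn(permutation) dx_{(a)} ∧ dx_{(b)} ∧ dx_{(c)} with (a < b < c) sorted:
  d(-3*w*x + w*z + x*y) includes (∂/∂z)(-3*w*x + w*z + x*y) dz = (w) dz, which multiplied by dx ∧ dy gives (w) dx ∧ dy ∧ dz
  d(-3*w*x + w*z + x*y) includes (∂/∂w)(-3*w*x + w*z + x*y) dw = (-3*x + z) dw, which multiplied by dx ∧ dy gives (-3*x + z) dx ∧ dy ∧ dw
  d(-3*w*z) includes (∂/∂w)(-3*w*z) dw = (-3*z) dw, which multiplied by dx ∧ dz gives (-3*z) dx ∧ dz ∧ dw
  d(w*x + z^2 + 1) includes (∂/∂z)(w*x + z^2 + 1) dz = (2*z) dz, which multiplied by dx ∧ dw gives (-2*z) dx ∧ dz ∧ dw
  d(-3*x^2 + 2*y^2 - y*z) includes (∂/∂x)(-3*x^2 + 2*y^2 - y*z) dx = (-6*x) dx, which multiplied by dz ∧ dw gives (-6*x) dx ∧ dz ∧ dw
  d(-3*x^2 + 2*y^2 - y*z) includes (∂/∂y)(-3*x^2 + 2*y^2 - y*z) dy = (4*y - z) dy, which multiplied by dz ∧ dw gives (4*y - z) dy ∧ dz ∧ dw
Collecting like 3-forms: d(omega) = (w) dx ∧ dy ∧ dz + (-3*x + z) dx ∧ dy ∧ dw + (-6*x - 5*z) dx ∧ dz ∧ dw + (4*y - z) dy ∧ dz ∧ dw.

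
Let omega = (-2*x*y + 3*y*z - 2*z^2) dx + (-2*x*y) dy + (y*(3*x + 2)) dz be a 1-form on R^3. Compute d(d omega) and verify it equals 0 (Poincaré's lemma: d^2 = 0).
d(d omega) = 0

Step 1: d omega = sum_{i<j} (∂f_j/∂x_i - ∂f_i/∂x_j) dx_i ∧ dx_j:
  coeff of dx ∧ dy: 2*x - 2*y - 3*z
  coeff of dx ∧ dz: 4*z
  coeff of dy ∧ dz: 3*x + 2
Step 2: Apply d again to each 2-form coefficient. The only possible 3-form in R^3 is dx ∧ dy ∧ dz, with coefficient
  ∂(coeff of dy∧dz)/∂x - ∂(coeff of dx∧dz)/∂y + ∂(coeff of dx∧dy)/∂z
  = ∂/∂x (3*x + 2) - ∂/∂y (4*z) + ∂/∂z (2*x - 2*y - 3*z).
Each of these terms simplifies to sums of mixed partials that cancel in pairs. The result is 0 (by equality of mixed partials for smooth functions — Schwarz / Clairaut).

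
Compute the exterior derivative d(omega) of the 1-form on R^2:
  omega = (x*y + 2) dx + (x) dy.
d(omega) = (1 - x) dx ∧ dy

For a 1-form omega = sum_i f_i dx_i, the exterior derivative is
  d(omega) = sum_{i < j} (∂f_j/∂x_i - ∂f_i/∂x_j) dx_i ∧ dx_j.
  coefficient of dx ∧ dy: ∂f_2/∂x - ∂f_1/∂y = ∂(x)/∂x - ∂(x*y + 2)/∂y = 1 - x
Assembling: d(omega) = (1 - x) dx ∧ dy.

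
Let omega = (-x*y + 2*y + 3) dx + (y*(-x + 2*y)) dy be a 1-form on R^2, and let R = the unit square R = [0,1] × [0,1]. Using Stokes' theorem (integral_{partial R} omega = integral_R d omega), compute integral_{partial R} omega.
integral_(partial R) omega = -2

Stokes: integral_partial_R omega = integral_R d omega with d omega = (∂Q/∂x - ∂P/∂y) dx ∧ dy.
  ∂Q/∂x = -y
  ∂P/∂y = 2 - x
  integrand = ∂Q/∂x - ∂P/∂y = x - y - 2.
Integrating over R: integral_0^1 integral_0^1 (x - y - 2) dx dy = -2.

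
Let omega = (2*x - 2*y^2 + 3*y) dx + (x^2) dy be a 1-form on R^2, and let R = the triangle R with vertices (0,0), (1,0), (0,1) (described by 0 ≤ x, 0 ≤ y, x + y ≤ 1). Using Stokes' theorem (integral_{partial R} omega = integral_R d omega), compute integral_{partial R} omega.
integral_(partial R) omega = -1/2

Stokes: integral_partial_R omega = integral_R d omega with d omega = (∂Q/∂x - ∂P/∂y) dx ∧ dy.
  ∂Q/∂x = 2*x
  ∂P/∂y = 3 - 4*y
  integrand = ∂Q/∂x - ∂P/∂y = 2*x + 4*y - 3.
Integrating over R: integral_0^1 integral_0^{1-x} (2*x + 4*y - 3) dy dx = -1/2.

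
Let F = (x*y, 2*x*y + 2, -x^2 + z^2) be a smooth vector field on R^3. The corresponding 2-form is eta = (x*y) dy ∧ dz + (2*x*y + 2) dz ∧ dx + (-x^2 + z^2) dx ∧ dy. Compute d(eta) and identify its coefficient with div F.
d(eta) = (2*x + y + 2*z) dx ∧ dy ∧ dz; div F = 2*x + y + 2*z

For a 2-form in R^3 of the form above, applying d gives a 3-form with coefficient ∂P/∂x + ∂Q/∂y + ∂R/∂z:
  ∂P/∂x = y
  ∂Q/∂y = 2*x
  ∂R/∂z = 2*z
Sum = 2*x + y + 2*z, which is exactly div F.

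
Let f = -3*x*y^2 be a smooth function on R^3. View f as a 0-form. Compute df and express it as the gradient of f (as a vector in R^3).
df = (-3*y^2) dx + (-6*x*y) dy + (0) dz; grad f = (-3*y^2, -6*x*y, 0)

For a 0-form f, d f = (∂f/∂x) dx + (∂f/∂y) dy + (∂f/∂z) dz. The components of the vector representation are exactly the entries of grad f in Cartesian coordinates:
  ∂f/∂x = -3*y^2
  ∂f/∂y = -6*x*y
  ∂f/∂z = 0.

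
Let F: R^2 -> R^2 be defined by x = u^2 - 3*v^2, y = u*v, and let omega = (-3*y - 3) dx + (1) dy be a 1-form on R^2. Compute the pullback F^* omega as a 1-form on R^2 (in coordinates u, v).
F^* omega = (-6*u^2*v - 6*u + v) du + (18*u*v^2 + u + 18*v) dv

Using F^*(f dg) = (f ∘ F) d(g ∘ F), substitute each coordinate x_i by F_i(u, v) in f_i, and replace dx_i by d F_i = (∂F_i/∂u) du + (∂F_i/∂v) dv.
  For the x component: f_1(F) = -3*u*v - 3; d F_1 = (2*u) du + (-6*v) dv
  For the y component: f_2(F) = 1; d F_2 = (v) du + (u) dv
Combining and collecting du, dv coefficients:
  coeff of du: -6*u^2*v - 6*u + v
  coeff of dv: 18*u*v^2 + u + 18*v
F^* omega = (-6*u^2*v - 6*u + v) du + (18*u*v^2 + u + 18*v) dv.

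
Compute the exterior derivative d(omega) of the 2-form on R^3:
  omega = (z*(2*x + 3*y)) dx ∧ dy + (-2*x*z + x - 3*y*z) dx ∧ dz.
d(omega) = (2*x + 3*y + 3*z) dx ∧ dy ∧ dz

For a 2-form omega = sum_{i<j} g_{ij} dx_i ∧ dx_j, the exterior derivative is
  d(omega) = sum_{i<j} d(g_{ij}) ∧ dx_i ∧ dx_j = sum_{i<j, k} (∂g_{ij}/∂x_k) dx_k ∧ dx_i ∧ dx_j.
Expand each term, using dx_k ∧ dx_i ∧ dx_j = sgn(permutation) dx_{(a)} ∧ dx_{(b)} ∧ dx_{(c)} with (a < b < c) sorted:
  d(z*(2*x + 3*y)) includes (∂/∂z)(z*(2*x + 3*y)) dz = (2*x + 3*y) dz, which multiplied by dx ∧ dy gives (2*x + 3*y) dx ∧ dy ∧ dz
  d(-2*x*z + x - 3*y*z) includes (∂/∂y)(-2*x*z + x - 3*y*z) dy = (-3*z) dy, which multiplied by dx ∧ dz gives (3*z) dx ∧ dy ∧ dz
Collecting like 3-forms: d(omega) = (2*x + 3*y + 3*z) dx ∧ dy ∧ dz.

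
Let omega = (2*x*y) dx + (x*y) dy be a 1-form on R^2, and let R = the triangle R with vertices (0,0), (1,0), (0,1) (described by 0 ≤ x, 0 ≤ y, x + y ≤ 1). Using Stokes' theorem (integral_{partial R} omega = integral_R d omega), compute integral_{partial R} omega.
integral_(partial R) omega = -1/6

Stokes: integral_partial_R omega = integral_R d omega with d omega = (∂Q/∂x - ∂P/∂y) dx ∧ dy.
  ∂Q/∂x = y
  ∂P/∂y = 2*x
  integrand = ∂Q/∂x - ∂P/∂y = -2*x + y.
Integrating over R: integral_0^1 integral_0^{1-x} (-2*x + y) dy dx = -1/6.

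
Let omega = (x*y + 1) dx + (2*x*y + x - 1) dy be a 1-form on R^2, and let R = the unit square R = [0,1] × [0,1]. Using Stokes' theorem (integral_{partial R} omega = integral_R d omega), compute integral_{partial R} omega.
integral_(partial R) omega = 3/2

Stokes: integral_partial_R omega = integral_R d omega with d omega = (∂Q/∂x - ∂P/∂y) dx ∧ dy.
  ∂Q/∂x = 2*y + 1
  ∂P/∂y = x
  integrand = ∂Q/∂x - ∂P/∂y = -x + 2*y + 1.
Integrating over R: integral_0^1 integral_0^1 (-x + 2*y + 1) dx dy = 3/2.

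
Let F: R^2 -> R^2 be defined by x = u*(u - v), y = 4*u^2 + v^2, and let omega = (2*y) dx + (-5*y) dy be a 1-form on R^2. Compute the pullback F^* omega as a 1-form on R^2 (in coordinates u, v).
F^* omega = (-144*u^3 - 8*u^2*v - 36*u*v^2 - 2*v^3) du + (-8*u^3 - 40*u^2*v - 2*u*v^2 - 10*v^3) dv

Using F^*(f dg) = (f ∘ F) d(g ∘ F), substitute each coordinate x_i by F_i(u, v) in f_i, and replace dx_i by d F_i = (∂F_i/∂u) du + (∂F_i/∂v) dv.
  For the x component: f_1(F) = 8*u^2 + 2*v^2; d F_1 = (2*u - v) du + (-u) dv
  For the y component: f_2(F) = -20*u^2 - 5*v^2; d F_2 = (8*u) du + (2*v) dv
Combining and collecting du, dv coefficients:
  coeff of du: -144*u^3 - 8*u^2*v - 36*u*v^2 - 2*v^3
  coeff of dv: -8*u^3 - 40*u^2*v - 2*u*v^2 - 10*v^3
F^* omega = (-144*u^3 - 8*u^2*v - 36*u*v^2 - 2*v^3) du + (-8*u^3 - 40*u^2*v - 2*u*v^2 - 10*v^3) dv.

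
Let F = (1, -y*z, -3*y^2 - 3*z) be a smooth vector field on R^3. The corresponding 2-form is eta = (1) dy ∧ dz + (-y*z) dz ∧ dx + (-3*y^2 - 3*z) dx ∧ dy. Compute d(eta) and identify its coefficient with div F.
d(eta) = (-z - 3) dx ∧ dy ∧ dz; div F = -z - 3

For a 2-form in R^3 of the form above, applying d gives a 3-form with coefficient ∂P/∂x + ∂Q/∂y + ∂R/∂z:
  ∂P/∂x = 0
  ∂Q/∂y = -z
  ∂R/∂z = -3
Sum = -z - 3, which is exactly div F.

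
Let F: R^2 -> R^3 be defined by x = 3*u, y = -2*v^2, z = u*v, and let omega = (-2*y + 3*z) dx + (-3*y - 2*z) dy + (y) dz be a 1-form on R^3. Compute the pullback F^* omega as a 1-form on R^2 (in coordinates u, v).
F^* omega = (v*(9*u - 2*v^2 + 12*v)) du + (6*v^2*(u - 4*v)) dv

Using F^*(f dg) = (f ∘ F) d(g ∘ F), substitute each coordinate x_i by F_i(u, v) in f_i, and replace dx_i by d F_i = (∂F_i/∂u) du + (∂F_i/∂v) dv.
  For the x component: f_1(F) = v*(3*u + 4*v); d F_1 = (3) du + (0) dv
  For the y component: f_2(F) = 2*v*(-u + 3*v); d F_2 = (0) du + (-4*v) dv
  For the z component: f_3(F) = -2*v^2; d F_3 = (v) du + (u) dv
Combining and collecting du, dv coefficients:
  coeff of du: v*(9*u - 2*v^2 + 12*v)
  coeff of dv: 6*v^2*(u - 4*v)
F^* omega = (v*(9*u - 2*v^2 + 12*v)) du + (6*v^2*(u - 4*v)) dv.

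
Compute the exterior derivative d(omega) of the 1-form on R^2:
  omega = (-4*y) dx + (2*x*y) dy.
d(omega) = (2*y + 4) dx ∧ dy

For a 1-form omega = sum_i f_i dx_i, the exterior derivative is
  d(omega) = sum_{i < j} (∂f_j/∂x_i - ∂f_i/∂x_j) dx_i ∧ dx_j.
  coefficient of dx ∧ dy: ∂f_2/∂x - ∂f_1/∂y = ∂(2*x*y)/∂x - ∂(-4*y)/∂y = 2*y + 4
Assembling: d(omega) = (2*y + 4) dx ∧ dy.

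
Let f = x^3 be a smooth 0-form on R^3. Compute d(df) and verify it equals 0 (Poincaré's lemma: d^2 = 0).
d(df) = 0

Step 1: df = sum_i (∂f/∂x_i) dx_i = (3*x^2) dx + (0) dy + (0) dz.
Step 2: Apply d again. Using the 1-form formula, the coefficient of dx ∧ dy in d(df) is ∂^2 f/∂x ∂y - ∂^2 f/∂y ∂x = (0) - (0) = 0 (equality of mixed partials for smooth f).
Similarly for dx ∧ dz and dy ∧ dz — all coefficients vanish. So d(df) = 0.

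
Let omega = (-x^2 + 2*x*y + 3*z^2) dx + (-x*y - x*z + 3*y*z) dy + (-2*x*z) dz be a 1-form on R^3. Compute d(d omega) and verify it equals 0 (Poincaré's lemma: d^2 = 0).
d(d omega) = 0

Step 1: d omega = sum_{i<j} (∂f_j/∂x_i - ∂f_i/∂x_j) dx_i ∧ dx_j:
  coeff of dx ∧ dy: -2*x - y - z
  coeff of dx ∧ dz: -8*z
  coeff of dy ∧ dz: x - 3*y
Step 2: Apply d again to each 2-form coefficient. The only possible 3-form in R^3 is dx ∧ dy ∧ dz, with coefficient
  ∂(coeff of dy∧dz)/∂x - ∂(coeff of dx∧dz)/∂y + ∂(coeff of dx∧dy)/∂z
  = ∂/∂x (x - 3*y) - ∂/∂y (-8*z) + ∂/∂z (-2*x - y - z).
Each of these terms simplifies to sums of mixed partials that cancel in pairs. The result is 0 (by equality of mixed partials for smooth functions — Schwarz / Clairaut).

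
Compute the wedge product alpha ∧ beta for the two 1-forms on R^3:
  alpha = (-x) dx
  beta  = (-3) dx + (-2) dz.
alpha ∧ beta = (2*x) dx ∧ dz

Distribute the wedge, using dx_i ∧ dx_j = -dx_j ∧ dx_i and dx_i ∧ dx_i = 0. For each pair (i, j) with i < j, the coefficient of dx_i ∧ dx_j in alpha ∧ beta is (alpha_i * beta_j - alpha_j * beta_i). Collecting: alpha ∧ beta = (2*x) dx ∧ dz.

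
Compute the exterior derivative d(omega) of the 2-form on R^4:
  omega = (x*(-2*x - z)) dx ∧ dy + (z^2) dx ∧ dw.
d(omega) = (-x) dx ∧ dy ∧ dz + (-2*z) dx ∧ dz ∧ dw

For a 2-form omega = sum_{i<j} g_{ij} dx_i ∧ dx_j, the exterior derivative is
  d(omega) = sum_{i<j} d(g_{ij}) ∧ dx_i ∧ dx_j = sum_{i<j, k} (∂g_{ij}/∂x_k) dx_k ∧ dx_i ∧ dx_j.
Expand each term, using dx_k ∧ dx_i ∧ dx_j = sgn(permutation) dx_{(a)} ∧ dx_{(b)} ∧ dx_{(c)} with (a < b < c) sorted:
  d(x*(-2*x - z)) includes (∂/∂z)(x*(-2*x - z)) dz = (-x) dz, which multiplied by dx ∧ dy gives (-x) dx ∧ dy ∧ dz
  d(z^2) includes (∂/∂z)(z^2) dz = (2*z) dz, which multiplied by dx ∧ dw gives (-2*z) dx ∧ dz ∧ dw
Collecting like 3-forms: d(omega) = (-x) dx ∧ dy ∧ dz + (-2*z) dx ∧ dz ∧ dw.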